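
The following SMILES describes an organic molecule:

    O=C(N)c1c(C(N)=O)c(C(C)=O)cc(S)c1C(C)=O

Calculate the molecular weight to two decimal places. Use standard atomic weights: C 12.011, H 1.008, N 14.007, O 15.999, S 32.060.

280.30 g/mol

First, the molecular formula is C12H12N2O4S (counting implicit H from valence).
  C: 12 × 12.011 = 144.132
  H: 12 × 1.008 = 12.096
  N: 2 × 14.007 = 28.014
  O: 4 × 15.999 = 63.996
  S: 1 × 32.060 = 32.060
Sum: 12×12.011 + 12×1.008 + 2×14.007 + 4×15.999 + 1×32.060 = 280.298 → 280.30 g/mol.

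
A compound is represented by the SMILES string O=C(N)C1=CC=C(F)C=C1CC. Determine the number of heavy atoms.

Every atom symbol written in the SMILES (organic subset) is one heavy atom; implicit H are not written.
Heavy atoms by element → C:9, F:1, N:1, O:1.
Total: 12.

12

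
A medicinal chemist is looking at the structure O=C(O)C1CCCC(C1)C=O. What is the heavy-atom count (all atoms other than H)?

11

Every atom symbol written in the SMILES (organic subset) is one heavy atom; implicit H are not written.
Heavy atoms by element → C:8, O:3.
Total: 11.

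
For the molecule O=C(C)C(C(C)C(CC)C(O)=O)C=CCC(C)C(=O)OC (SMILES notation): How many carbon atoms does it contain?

16

Count every carbon token in the SMILES (each C, including those in ring-closure positions and inside branches).
Carbon count: 16.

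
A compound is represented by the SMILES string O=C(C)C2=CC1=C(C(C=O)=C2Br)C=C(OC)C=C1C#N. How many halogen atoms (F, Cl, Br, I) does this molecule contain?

Halogen atoms appear at heavy-atom position 12 (1×Br).
Other groups present: 1 aldehyde, 1 ether, 1 ketone, 1 nitrile.
Halogen count: 1.

1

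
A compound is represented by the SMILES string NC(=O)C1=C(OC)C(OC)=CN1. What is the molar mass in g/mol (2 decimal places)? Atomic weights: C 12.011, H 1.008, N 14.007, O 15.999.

First, the molecular formula is C7H10N2O3 (counting implicit H from valence).
  C: 7 × 12.011 = 84.077
  H: 10 × 1.008 = 10.080
  N: 2 × 14.007 = 28.014
  O: 3 × 15.999 = 47.997
Sum: 7×12.011 + 10×1.008 + 2×14.007 + 3×15.999 = 170.168 → 170.17 g/mol.

170.17 g/mol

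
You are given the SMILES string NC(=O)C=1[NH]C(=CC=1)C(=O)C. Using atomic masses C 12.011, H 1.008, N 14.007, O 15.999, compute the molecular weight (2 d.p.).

First, the molecular formula is C7H8N2O2 (counting implicit H from valence).
  C: 7 × 12.011 = 84.077
  H: 8 × 1.008 = 8.064
  N: 2 × 14.007 = 28.014
  O: 2 × 15.999 = 31.998
Sum: 7×12.011 + 8×1.008 + 2×14.007 + 2×15.999 = 152.153 → 152.15 g/mol.

152.15 g/mol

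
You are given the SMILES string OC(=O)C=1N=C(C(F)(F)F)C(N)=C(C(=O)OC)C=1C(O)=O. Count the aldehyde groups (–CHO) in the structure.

Scan the SMILES for the aldehyde motif — none present.
Groups that are present: 2 carboxylic acid, 1 ester, 1 primary amine.

0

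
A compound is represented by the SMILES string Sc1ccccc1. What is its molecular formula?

Walk through each heavy atom and fill implicit hydrogens from standard valence (C 4, N 3, O 2, S 2, halogen 1); for lowercase aromatic atoms, an aromatic c carries 1 H when it has two neighbours and 0 H with three, and aromatic n carries 0 H:
  atom 1: S, bond orders sum to 1 (valence 2) → 1 H
  atom 2: aromatic c, 3 neighbours → 0 H
  atom 3: aromatic c, 2 neighbours → 1 H
  atom 4: aromatic c, 2 neighbours → 1 H
  atom 5: aromatic c, 2 neighbours → 1 H
  atom 6: aromatic c, 2 neighbours → 1 H
  atom 7: aromatic c, 2 neighbours → 1 H
Totals → C:6, H:6, S:1.
In Hill order: C6H6S.

C6H6S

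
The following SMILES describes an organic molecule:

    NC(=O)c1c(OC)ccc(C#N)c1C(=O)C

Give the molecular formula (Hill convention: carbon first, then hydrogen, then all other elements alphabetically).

Walk through each heavy atom and fill implicit hydrogens from standard valence (C 4, N 3, O 2, S 2, halogen 1); for lowercase aromatic atoms, an aromatic c carries 1 H when it has two neighbours and 0 H with three, and aromatic n carries 0 H:
  atom 1: N, bond orders sum to 1 (valence 3) → 2 H
  atom 2: C, bond orders sum to 4 (valence 4) → 0 H
  atom 3: O, bond orders sum to 2 (valence 2) → 0 H
  atom 4: aromatic c, 3 neighbours → 0 H
  atom 5: aromatic c, 3 neighbours → 0 H
  atom 6: O, bond orders sum to 2 (valence 2) → 0 H
  atom 7: C, bond orders sum to 1 (valence 4) → 3 H
  atom 8: aromatic c, 2 neighbours → 1 H
  atom 9: aromatic c, 2 neighbours → 1 H
  atom 10: aromatic c, 3 neighbours → 0 H
  atom 11: C, bond orders sum to 4 (valence 4) → 0 H
  atom 12: N, bond orders sum to 3 (valence 3) → 0 H
  atom 13: aromatic c, 3 neighbours → 0 H
  atom 14: C, bond orders sum to 4 (valence 4) → 0 H
  atom 15: O, bond orders sum to 2 (valence 2) → 0 H
  atom 16: C, bond orders sum to 1 (valence 4) → 3 H
Totals → C:11, H:10, N:2, O:3.
In Hill order: C11H10N2O3.

C11H10N2O3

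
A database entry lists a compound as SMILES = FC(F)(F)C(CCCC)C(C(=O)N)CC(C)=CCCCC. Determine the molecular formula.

C16H28F3NO

Walk through each heavy atom and fill implicit hydrogens from standard valence (C 4, N 3, O 2, S 2, halogen 1):
  atom 1: F (halogen, monovalent) → 0 H
  atom 2: C, bond orders sum to 4 (valence 4) → 0 H
  atom 3: F (halogen, monovalent) → 0 H
  atom 4: F (halogen, monovalent) → 0 H
  atom 5: C, bond orders sum to 3 (valence 4) → 1 H
  atom 6: C, bond orders sum to 2 (valence 4) → 2 H
  atom 7: C, bond orders sum to 2 (valence 4) → 2 H
  atom 8: C, bond orders sum to 2 (valence 4) → 2 H
  atom 9: C, bond orders sum to 1 (valence 4) → 3 H
  atom 10: C, bond orders sum to 3 (valence 4) → 1 H
  atom 11: C, bond orders sum to 4 (valence 4) → 0 H
  atom 12: O, bond orders sum to 2 (valence 2) → 0 H
  atom 13: N, bond orders sum to 1 (valence 3) → 2 H
  atom 14: C, bond orders sum to 2 (valence 4) → 2 H
  atom 15: C, bond orders sum to 4 (valence 4) → 0 H
  atom 16: C, bond orders sum to 1 (valence 4) → 3 H
  atom 17: C, bond orders sum to 3 (valence 4) → 1 H
  atom 18: C, bond orders sum to 2 (valence 4) → 2 H
  atom 19: C, bond orders sum to 2 (valence 4) → 2 H
  atom 20: C, bond orders sum to 2 (valence 4) → 2 H
  atom 21: C, bond orders sum to 1 (valence 4) → 3 H
Totals → C:16, H:28, F:3, N:1, O:1.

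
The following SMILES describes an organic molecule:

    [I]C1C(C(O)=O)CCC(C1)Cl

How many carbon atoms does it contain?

Count every carbon token in the SMILES (each C, including those in ring-closure positions and inside branches).
Carbon count: 7.

7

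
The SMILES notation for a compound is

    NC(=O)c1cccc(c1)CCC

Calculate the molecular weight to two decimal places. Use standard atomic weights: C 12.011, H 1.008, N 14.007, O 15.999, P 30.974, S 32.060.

163.22 g/mol

First, the molecular formula is C10H13NO (counting implicit H from valence).
  C: 10 × 12.011 = 120.110
  H: 13 × 1.008 = 13.104
  N: 1 × 14.007 = 14.007
  O: 1 × 15.999 = 15.999
Sum: 10×12.011 + 13×1.008 + 1×14.007 + 1×15.999 = 163.220 → 163.22 g/mol.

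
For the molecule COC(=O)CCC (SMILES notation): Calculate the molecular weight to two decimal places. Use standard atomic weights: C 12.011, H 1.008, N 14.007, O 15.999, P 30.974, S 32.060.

102.13 g/mol

First, the molecular formula is C5H10O2 (counting implicit H from valence).
  C: 5 × 12.011 = 60.055
  H: 10 × 1.008 = 10.080
  O: 2 × 15.999 = 31.998
Sum: 5×12.011 + 10×1.008 + 2×15.999 = 102.133 → 102.13 g/mol.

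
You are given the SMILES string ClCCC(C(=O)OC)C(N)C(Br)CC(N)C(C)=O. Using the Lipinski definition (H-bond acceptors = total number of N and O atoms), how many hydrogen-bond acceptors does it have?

N atoms: 2; O atoms: 3.
Lipinski HBA = 2 + 3 = 5.

5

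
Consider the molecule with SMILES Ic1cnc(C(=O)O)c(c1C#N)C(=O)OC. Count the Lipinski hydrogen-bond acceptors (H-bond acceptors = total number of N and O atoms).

N atoms: 2; O atoms: 4.
Lipinski HBA = 2 + 4 = 6.

6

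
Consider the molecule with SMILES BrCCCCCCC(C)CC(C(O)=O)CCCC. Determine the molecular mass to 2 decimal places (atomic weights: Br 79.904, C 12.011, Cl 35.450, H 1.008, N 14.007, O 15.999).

First, the molecular formula is C15H29BrO2 (counting implicit H from valence).
  Br: 1 × 79.904 = 79.904
  C: 15 × 12.011 = 180.165
  H: 29 × 1.008 = 29.232
  O: 2 × 15.999 = 31.998
Sum: 1×79.904 + 15×12.011 + 29×1.008 + 2×15.999 = 321.299 → 321.30 g/mol.

321.30 g/mol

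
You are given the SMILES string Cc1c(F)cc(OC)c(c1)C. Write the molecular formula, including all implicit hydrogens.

C9H11FO

Walk through each heavy atom and fill implicit hydrogens from standard valence (C 4, N 3, O 2, S 2, halogen 1); for lowercase aromatic atoms, an aromatic c carries 1 H when it has two neighbours and 0 H with three, and aromatic n carries 0 H:
  atom 1: C, bond orders sum to 1 (valence 4) → 3 H
  atom 2: aromatic c, 3 neighbours → 0 H
  atom 3: aromatic c, 3 neighbours → 0 H
  atom 4: F (halogen, monovalent) → 0 H
  atom 5: aromatic c, 2 neighbours → 1 H
  atom 6: aromatic c, 3 neighbours → 0 H
  atom 7: O, bond orders sum to 2 (valence 2) → 0 H
  atom 8: C, bond orders sum to 1 (valence 4) → 3 H
  atom 9: aromatic c, 3 neighbours → 0 H
  atom 10: aromatic c, 2 neighbours → 1 H
  atom 11: C, bond orders sum to 1 (valence 4) → 3 H
Totals → C:9, H:11, F:1, O:1.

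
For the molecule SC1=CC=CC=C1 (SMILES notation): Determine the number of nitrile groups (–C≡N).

0

Scan the SMILES for the nitrile motif — none present.
Groups that are present: 1 thiol.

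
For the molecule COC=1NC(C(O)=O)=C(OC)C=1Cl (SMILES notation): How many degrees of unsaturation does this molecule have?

4

Degree of unsaturation = (number of rings) + (number of π bonds).
Ring closures in the SMILES: 1.
π bonds: 3 double bonds (each 1 DoU) → 3 DoU from unsaturation.
Total DoU = 1 + 3 = 4.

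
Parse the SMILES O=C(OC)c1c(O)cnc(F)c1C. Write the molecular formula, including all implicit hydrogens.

Walk through each heavy atom and fill implicit hydrogens from standard valence (C 4, N 3, O 2, S 2, halogen 1); for lowercase aromatic atoms, an aromatic c carries 1 H when it has two neighbours and 0 H with three, and aromatic n carries 0 H:
  atom 1: O, bond orders sum to 2 (valence 2) → 0 H
  atom 2: C, bond orders sum to 4 (valence 4) → 0 H
  atom 3: O, bond orders sum to 2 (valence 2) → 0 H
  atom 4: C, bond orders sum to 1 (valence 4) → 3 H
  atom 5: aromatic c, 3 neighbours → 0 H
  atom 6: aromatic c, 3 neighbours → 0 H
  atom 7: O, bond orders sum to 1 (valence 2) → 1 H
  atom 8: aromatic c, 2 neighbours → 1 H
  atom 9: aromatic n, 2 neighbours → 0 H
  atom 10: aromatic c, 3 neighbours → 0 H
  atom 11: F (halogen, monovalent) → 0 H
  atom 12: aromatic c, 3 neighbours → 0 H
  atom 13: C, bond orders sum to 1 (valence 4) → 3 H
Totals → C:8, H:8, F:1, N:1, O:3.
In Hill order: C8H8FNO3.

C8H8FNO3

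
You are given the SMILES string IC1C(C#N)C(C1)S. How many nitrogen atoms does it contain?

Scan the SMILES for N atoms (remember two-letter symbols like Cl and Br are single atoms).
Nitrogen count: 1.

1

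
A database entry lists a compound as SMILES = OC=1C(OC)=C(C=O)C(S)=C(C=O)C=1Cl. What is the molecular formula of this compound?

C9H7ClO4S

Walk through each heavy atom and fill implicit hydrogens from standard valence (C 4, N 3, O 2, S 2, halogen 1):
  atom 1: O, bond orders sum to 1 (valence 2) → 1 H
  atom 2: C, bond orders sum to 4 (valence 4) → 0 H
  atom 3: C, bond orders sum to 4 (valence 4) → 0 H
  atom 4: O, bond orders sum to 2 (valence 2) → 0 H
  atom 5: C, bond orders sum to 1 (valence 4) → 3 H
  atom 6: C, bond orders sum to 4 (valence 4) → 0 H
  atom 7: C, bond orders sum to 3 (valence 4) → 1 H
  atom 8: O, bond orders sum to 2 (valence 2) → 0 H
  atom 9: C, bond orders sum to 4 (valence 4) → 0 H
  atom 10: S, bond orders sum to 1 (valence 2) → 1 H
  atom 11: C, bond orders sum to 4 (valence 4) → 0 H
  atom 12: C, bond orders sum to 3 (valence 4) → 1 H
  atom 13: O, bond orders sum to 2 (valence 2) → 0 H
  atom 14: C, bond orders sum to 4 (valence 4) → 0 H
  atom 15: Cl (halogen, monovalent) → 0 H
Totals → C:9, H:7, Cl:1, O:4, S:1.
In Hill order: C9H7ClO4S.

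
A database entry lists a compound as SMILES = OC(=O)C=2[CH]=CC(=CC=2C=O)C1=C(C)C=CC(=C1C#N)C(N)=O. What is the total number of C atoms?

17

Count every carbon token in the SMILES (each C, including those in ring-closure positions and inside branches).
Carbon count: 17.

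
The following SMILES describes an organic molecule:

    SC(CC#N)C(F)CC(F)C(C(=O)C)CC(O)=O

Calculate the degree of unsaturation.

Degree of unsaturation = (number of rings) + (number of π bonds).
Ring closures in the SMILES: 0.
π bonds: 2 double bonds (each 1 DoU), 1 triple bond (each 2 DoU) → 4 DoU from unsaturation.
Total DoU = 0 + 4 = 4.

4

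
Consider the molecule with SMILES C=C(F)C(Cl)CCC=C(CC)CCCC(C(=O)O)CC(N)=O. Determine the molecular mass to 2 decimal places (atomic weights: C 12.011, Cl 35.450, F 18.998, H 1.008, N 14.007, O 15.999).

333.83 g/mol

First, the molecular formula is C16H25ClFNO3 (counting implicit H from valence).
  C: 16 × 12.011 = 192.176
  Cl: 1 × 35.450 = 35.450
  F: 1 × 18.998 = 18.998
  H: 25 × 1.008 = 25.200
  N: 1 × 14.007 = 14.007
  O: 3 × 15.999 = 47.997
Sum: 16×12.011 + 1×35.450 + 1×18.998 + 25×1.008 + 1×14.007 + 3×15.999 = 333.828 → 333.83 g/mol.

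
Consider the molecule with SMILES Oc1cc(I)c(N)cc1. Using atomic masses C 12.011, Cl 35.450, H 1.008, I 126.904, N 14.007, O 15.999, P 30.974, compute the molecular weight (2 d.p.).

First, the molecular formula is C6H6INO (counting implicit H from valence).
  C: 6 × 12.011 = 72.066
  H: 6 × 1.008 = 6.048
  I: 1 × 126.904 = 126.904
  N: 1 × 14.007 = 14.007
  O: 1 × 15.999 = 15.999
Sum: 6×12.011 + 6×1.008 + 1×126.904 + 1×14.007 + 1×15.999 = 235.024 → 235.02 g/mol.

235.02 g/mol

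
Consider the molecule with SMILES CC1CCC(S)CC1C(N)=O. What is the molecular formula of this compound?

C8H15NOS

Walk through each heavy atom and fill implicit hydrogens from standard valence (C 4, N 3, O 2, S 2, halogen 1):
  atom 1: C, bond orders sum to 1 (valence 4) → 3 H
  atom 2: C, bond orders sum to 3 (valence 4) → 1 H
  atom 3: C, bond orders sum to 2 (valence 4) → 2 H
  atom 4: C, bond orders sum to 2 (valence 4) → 2 H
  atom 5: C, bond orders sum to 3 (valence 4) → 1 H
  atom 6: S, bond orders sum to 1 (valence 2) → 1 H
  atom 7: C, bond orders sum to 2 (valence 4) → 2 H
  atom 8: C, bond orders sum to 3 (valence 4) → 1 H
  atom 9: C, bond orders sum to 4 (valence 4) → 0 H
  atom 10: N, bond orders sum to 1 (valence 3) → 2 H
  atom 11: O, bond orders sum to 2 (valence 2) → 0 H
Totals → C:8, H:15, N:1, O:1, S:1.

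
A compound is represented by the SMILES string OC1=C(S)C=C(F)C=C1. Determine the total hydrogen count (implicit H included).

5

Walk through each heavy atom and fill implicit hydrogens from standard valence (C 4, N 3, O 2, S 2, halogen 1):
  atom 1: O, bond orders sum to 1 (valence 2) → 1 H
  atom 2: C, bond orders sum to 4 (valence 4) → 0 H
  atom 3: C, bond orders sum to 4 (valence 4) → 0 H
  atom 4: S, bond orders sum to 1 (valence 2) → 1 H
  atom 5: C, bond orders sum to 3 (valence 4) → 1 H
  atom 6: C, bond orders sum to 4 (valence 4) → 0 H
  atom 7: F (halogen, monovalent) → 0 H
  atom 8: C, bond orders sum to 3 (valence 4) → 1 H
  atom 9: C, bond orders sum to 3 (valence 4) → 1 H
Total hydrogens: 5.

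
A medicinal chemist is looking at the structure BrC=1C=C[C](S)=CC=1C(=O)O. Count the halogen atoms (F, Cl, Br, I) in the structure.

Halogen atoms appear at heavy-atom position 1 (1×Br).
Other groups present: 1 carboxylic acid, 1 thiol.
Halogen count: 1.

1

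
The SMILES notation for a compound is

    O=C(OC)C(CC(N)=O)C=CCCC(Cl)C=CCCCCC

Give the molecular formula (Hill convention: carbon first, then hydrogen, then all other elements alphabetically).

C17H28ClNO3

Walk through each heavy atom and fill implicit hydrogens from standard valence (C 4, N 3, O 2, S 2, halogen 1):
  atom 1: O, bond orders sum to 2 (valence 2) → 0 H
  atom 2: C, bond orders sum to 4 (valence 4) → 0 H
  atom 3: O, bond orders sum to 2 (valence 2) → 0 H
  atom 4: C, bond orders sum to 1 (valence 4) → 3 H
  atom 5: C, bond orders sum to 3 (valence 4) → 1 H
  atom 6: C, bond orders sum to 2 (valence 4) → 2 H
  atom 7: C, bond orders sum to 4 (valence 4) → 0 H
  atom 8: N, bond orders sum to 1 (valence 3) → 2 H
  atom 9: O, bond orders sum to 2 (valence 2) → 0 H
  atom 10: C, bond orders sum to 3 (valence 4) → 1 H
  atom 11: C, bond orders sum to 3 (valence 4) → 1 H
  atom 12: C, bond orders sum to 2 (valence 4) → 2 H
  atom 13: C, bond orders sum to 2 (valence 4) → 2 H
  atom 14: C, bond orders sum to 3 (valence 4) → 1 H
  atom 15: Cl (halogen, monovalent) → 0 H
  atom 16: C, bond orders sum to 3 (valence 4) → 1 H
  atom 17: C, bond orders sum to 3 (valence 4) → 1 H
  atom 18: C, bond orders sum to 2 (valence 4) → 2 H
  atom 19: C, bond orders sum to 2 (valence 4) → 2 H
  atom 20: C, bond orders sum to 2 (valence 4) → 2 H
  atom 21: C, bond orders sum to 2 (valence 4) → 2 H
  atom 22: C, bond orders sum to 1 (valence 4) → 3 H
Totals → C:17, H:28, Cl:1, N:1, O:3.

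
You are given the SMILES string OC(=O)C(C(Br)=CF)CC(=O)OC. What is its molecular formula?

C7H8BrFO4

Walk through each heavy atom and fill implicit hydrogens from standard valence (C 4, N 3, O 2, S 2, halogen 1):
  atom 1: O, bond orders sum to 1 (valence 2) → 1 H
  atom 2: C, bond orders sum to 4 (valence 4) → 0 H
  atom 3: O, bond orders sum to 2 (valence 2) → 0 H
  atom 4: C, bond orders sum to 3 (valence 4) → 1 H
  atom 5: C, bond orders sum to 4 (valence 4) → 0 H
  atom 6: Br (halogen, monovalent) → 0 H
  atom 7: C, bond orders sum to 3 (valence 4) → 1 H
  atom 8: F (halogen, monovalent) → 0 H
  atom 9: C, bond orders sum to 2 (valence 4) → 2 H
  atom 10: C, bond orders sum to 4 (valence 4) → 0 H
  atom 11: O, bond orders sum to 2 (valence 2) → 0 H
  atom 12: O, bond orders sum to 2 (valence 2) → 0 H
  atom 13: C, bond orders sum to 1 (valence 4) → 3 H
Totals → C:7, H:8, Br:1, F:1, O:4.
In Hill order: C7H8BrFO4.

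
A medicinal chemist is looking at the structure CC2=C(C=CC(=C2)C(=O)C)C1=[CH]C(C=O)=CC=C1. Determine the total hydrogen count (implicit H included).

14

Walk through each heavy atom and fill implicit hydrogens from standard valence (C 4, N 3, O 2, S 2, halogen 1):
  atom 1: C, bond orders sum to 1 (valence 4) → 3 H
  atom 2: C, bond orders sum to 4 (valence 4) → 0 H
  atom 3: C, bond orders sum to 4 (valence 4) → 0 H
  atom 4: C, bond orders sum to 3 (valence 4) → 1 H
  atom 5: C, bond orders sum to 3 (valence 4) → 1 H
  atom 6: C, bond orders sum to 4 (valence 4) → 0 H
  atom 7: C, bond orders sum to 3 (valence 4) → 1 H
  atom 8: C, bond orders sum to 4 (valence 4) → 0 H
  atom 9: O, bond orders sum to 2 (valence 2) → 0 H
  atom 10: C, bond orders sum to 1 (valence 4) → 3 H
  atom 11: C, bond orders sum to 4 (valence 4) → 0 H
  atom 12: C with explicit H count 1
  atom 13: C, bond orders sum to 4 (valence 4) → 0 H
  atom 14: C, bond orders sum to 3 (valence 4) → 1 H
  atom 15: O, bond orders sum to 2 (valence 2) → 0 H
  atom 16: C, bond orders sum to 3 (valence 4) → 1 H
  atom 17: C, bond orders sum to 3 (valence 4) → 1 H
  atom 18: C, bond orders sum to 3 (valence 4) → 1 H
Total hydrogens: 14.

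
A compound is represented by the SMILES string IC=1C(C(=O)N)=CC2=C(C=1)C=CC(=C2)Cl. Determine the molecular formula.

C11H7ClINO

Walk through each heavy atom and fill implicit hydrogens from standard valence (C 4, N 3, O 2, S 2, halogen 1):
  atom 1: I (halogen, monovalent) → 0 H
  atom 2: C, bond orders sum to 4 (valence 4) → 0 H
  atom 3: C, bond orders sum to 4 (valence 4) → 0 H
  atom 4: C, bond orders sum to 4 (valence 4) → 0 H
  atom 5: O, bond orders sum to 2 (valence 2) → 0 H
  atom 6: N, bond orders sum to 1 (valence 3) → 2 H
  atom 7: C, bond orders sum to 3 (valence 4) → 1 H
  atom 8: C, bond orders sum to 4 (valence 4) → 0 H
  atom 9: C, bond orders sum to 4 (valence 4) → 0 H
  atom 10: C, bond orders sum to 3 (valence 4) → 1 H
  atom 11: C, bond orders sum to 3 (valence 4) → 1 H
  atom 12: C, bond orders sum to 3 (valence 4) → 1 H
  atom 13: C, bond orders sum to 4 (valence 4) → 0 H
  atom 14: C, bond orders sum to 3 (valence 4) → 1 H
  atom 15: Cl (halogen, monovalent) → 0 H
Totals → C:11, H:7, Cl:1, I:1, N:1, O:1.
In Hill order: C11H7ClINO.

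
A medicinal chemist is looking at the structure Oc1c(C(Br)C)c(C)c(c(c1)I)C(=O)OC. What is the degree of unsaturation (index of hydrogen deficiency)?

5

Molecular formula: C11H12BrIO3.
DoU = (2C + 2 + N − H − X) / 2, where X is the halogen count and O/S are ignored.
    = (2·11 + 2 + 0 − 12 − 2) / 2 = 10 / 2 = 5.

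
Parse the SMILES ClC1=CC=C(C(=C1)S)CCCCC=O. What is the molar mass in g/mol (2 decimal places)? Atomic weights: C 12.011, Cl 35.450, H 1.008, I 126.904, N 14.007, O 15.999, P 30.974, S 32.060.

First, the molecular formula is C11H13ClOS (counting implicit H from valence).
  C: 11 × 12.011 = 132.121
  Cl: 1 × 35.450 = 35.450
  H: 13 × 1.008 = 13.104
  O: 1 × 15.999 = 15.999
  S: 1 × 32.060 = 32.060
Sum: 11×12.011 + 1×35.450 + 13×1.008 + 1×15.999 + 1×32.060 = 228.734 → 228.73 g/mol.

228.73 g/mol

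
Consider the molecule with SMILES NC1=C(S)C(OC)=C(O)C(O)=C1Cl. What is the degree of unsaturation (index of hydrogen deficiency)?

Degree of unsaturation = (number of rings) + (number of π bonds).
Ring closures in the SMILES: 1.
π bonds: 3 double bonds (each 1 DoU) → 3 DoU from unsaturation.
Total DoU = 1 + 3 = 4.

4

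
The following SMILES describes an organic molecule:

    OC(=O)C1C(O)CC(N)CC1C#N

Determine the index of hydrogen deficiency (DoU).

4

Degree of unsaturation = (number of rings) + (number of π bonds).
Ring closures in the SMILES: 1.
π bonds: 1 double bond (each 1 DoU), 1 triple bond (each 2 DoU) → 3 DoU from unsaturation.
Total DoU = 1 + 3 = 4.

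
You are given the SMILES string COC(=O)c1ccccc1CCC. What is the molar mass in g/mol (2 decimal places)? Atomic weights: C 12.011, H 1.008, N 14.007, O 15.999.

First, the molecular formula is C11H14O2 (counting implicit H from valence).
  C: 11 × 12.011 = 132.121
  H: 14 × 1.008 = 14.112
  O: 2 × 15.999 = 31.998
Sum: 11×12.011 + 14×1.008 + 2×15.999 = 178.231 → 178.23 g/mol.

178.23 g/mol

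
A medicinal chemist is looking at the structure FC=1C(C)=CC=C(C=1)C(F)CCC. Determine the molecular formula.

C11H14F2

Walk through each heavy atom and fill implicit hydrogens from standard valence (C 4, N 3, O 2, S 2, halogen 1):
  atom 1: F (halogen, monovalent) → 0 H
  atom 2: C, bond orders sum to 4 (valence 4) → 0 H
  atom 3: C, bond orders sum to 4 (valence 4) → 0 H
  atom 4: C, bond orders sum to 1 (valence 4) → 3 H
  atom 5: C, bond orders sum to 3 (valence 4) → 1 H
  atom 6: C, bond orders sum to 3 (valence 4) → 1 H
  atom 7: C, bond orders sum to 4 (valence 4) → 0 H
  atom 8: C, bond orders sum to 3 (valence 4) → 1 H
  atom 9: C, bond orders sum to 3 (valence 4) → 1 H
  atom 10: F (halogen, monovalent) → 0 H
  atom 11: C, bond orders sum to 2 (valence 4) → 2 H
  atom 12: C, bond orders sum to 2 (valence 4) → 2 H
  atom 13: C, bond orders sum to 1 (valence 4) → 3 H
Totals → C:11, H:14, F:2.
In Hill order: C11H14F2.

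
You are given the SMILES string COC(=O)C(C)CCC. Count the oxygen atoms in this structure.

2

Scan the SMILES for O atoms (remember two-letter symbols like Cl and Br are single atoms).
Oxygen count: 2.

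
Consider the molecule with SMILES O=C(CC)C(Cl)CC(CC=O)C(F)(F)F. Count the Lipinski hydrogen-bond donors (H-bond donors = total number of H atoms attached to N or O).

0

Donors: find every N or O and count the H atoms it carries.
  atom 1 (O): bond orders sum to 2 → 0 H
  atom 11 (O): bond orders sum to 2 → 0 H
Lipinski HBD = 0.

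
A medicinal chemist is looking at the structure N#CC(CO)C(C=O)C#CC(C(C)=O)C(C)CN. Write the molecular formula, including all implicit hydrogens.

C13H18N2O3

Walk through each heavy atom and fill implicit hydrogens from standard valence (C 4, N 3, O 2, S 2, halogen 1):
  atom 1: N, bond orders sum to 3 (valence 3) → 0 H
  atom 2: C, bond orders sum to 4 (valence 4) → 0 H
  atom 3: C, bond orders sum to 3 (valence 4) → 1 H
  atom 4: C, bond orders sum to 2 (valence 4) → 2 H
  atom 5: O, bond orders sum to 1 (valence 2) → 1 H
  atom 6: C, bond orders sum to 3 (valence 4) → 1 H
  atom 7: C, bond orders sum to 3 (valence 4) → 1 H
  atom 8: O, bond orders sum to 2 (valence 2) → 0 H
  atom 9: C, bond orders sum to 4 (valence 4) → 0 H
  atom 10: C, bond orders sum to 4 (valence 4) → 0 H
  atom 11: C, bond orders sum to 3 (valence 4) → 1 H
  atom 12: C, bond orders sum to 4 (valence 4) → 0 H
  atom 13: C, bond orders sum to 1 (valence 4) → 3 H
  atom 14: O, bond orders sum to 2 (valence 2) → 0 H
  atom 15: C, bond orders sum to 3 (valence 4) → 1 H
  atom 16: C, bond orders sum to 1 (valence 4) → 3 H
  atom 17: C, bond orders sum to 2 (valence 4) → 2 H
  atom 18: N, bond orders sum to 1 (valence 3) → 2 H
Totals → C:13, H:18, N:2, O:3.
In Hill order: C13H18N2O3.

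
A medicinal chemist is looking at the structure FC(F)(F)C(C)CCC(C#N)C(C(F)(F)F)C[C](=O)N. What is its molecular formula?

C11H14F6N2O

Walk through each heavy atom and fill implicit hydrogens from standard valence (C 4, N 3, O 2, S 2, halogen 1):
  atom 1: F (halogen, monovalent) → 0 H
  atom 2: C, bond orders sum to 4 (valence 4) → 0 H
  atom 3: F (halogen, monovalent) → 0 H
  atom 4: F (halogen, monovalent) → 0 H
  atom 5: C, bond orders sum to 3 (valence 4) → 1 H
  atom 6: C, bond orders sum to 1 (valence 4) → 3 H
  atom 7: C, bond orders sum to 2 (valence 4) → 2 H
  atom 8: C, bond orders sum to 2 (valence 4) → 2 H
  atom 9: C, bond orders sum to 3 (valence 4) → 1 H
  atom 10: C, bond orders sum to 4 (valence 4) → 0 H
  atom 11: N, bond orders sum to 3 (valence 3) → 0 H
  atom 12: C, bond orders sum to 3 (valence 4) → 1 H
  atom 13: C, bond orders sum to 4 (valence 4) → 0 H
  atom 14: F (halogen, monovalent) → 0 H
  atom 15: F (halogen, monovalent) → 0 H
  atom 16: F (halogen, monovalent) → 0 H
  atom 17: C, bond orders sum to 2 (valence 4) → 2 H
  atom 18: C with explicit H count 0
  atom 19: O, bond orders sum to 2 (valence 2) → 0 H
  atom 20: N, bond orders sum to 1 (valence 3) → 2 H
Totals → C:11, H:14, F:6, N:2, O:1.
In Hill order: C11H14F6N2O.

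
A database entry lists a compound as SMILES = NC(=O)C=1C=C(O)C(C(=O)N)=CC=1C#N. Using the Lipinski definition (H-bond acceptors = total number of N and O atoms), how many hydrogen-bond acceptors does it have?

6

N atoms: 3; O atoms: 3.
Lipinski HBA = 3 + 3 = 6.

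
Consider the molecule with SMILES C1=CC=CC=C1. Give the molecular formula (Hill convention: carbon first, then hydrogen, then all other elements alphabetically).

C6H6

Walk through each heavy atom and fill implicit hydrogens from standard valence (C 4, N 3, O 2, S 2, halogen 1):
  atom 1: C, bond orders sum to 3 (valence 4) → 1 H
  atom 2: C, bond orders sum to 3 (valence 4) → 1 H
  atom 3: C, bond orders sum to 3 (valence 4) → 1 H
  atom 4: C, bond orders sum to 3 (valence 4) → 1 H
  atom 5: C, bond orders sum to 3 (valence 4) → 1 H
  atom 6: C, bond orders sum to 3 (valence 4) → 1 H
Totals → C:6, H:6.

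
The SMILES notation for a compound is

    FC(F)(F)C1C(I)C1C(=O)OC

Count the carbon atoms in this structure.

Count every carbon token in the SMILES (each C, including those in ring-closure positions and inside branches).
Carbon count: 6.

6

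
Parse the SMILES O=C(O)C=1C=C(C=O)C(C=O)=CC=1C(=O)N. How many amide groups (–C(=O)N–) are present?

The amide motif appears at heavy-atom position 14 in the SMILES.
Other groups present: 2 aldehyde, 1 carboxylic acid.
Amide count: 1.

1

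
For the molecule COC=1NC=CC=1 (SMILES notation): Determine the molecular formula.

Walk through each heavy atom and fill implicit hydrogens from standard valence (C 4, N 3, O 2, S 2, halogen 1):
  atom 1: C, bond orders sum to 1 (valence 4) → 3 H
  atom 2: O, bond orders sum to 2 (valence 2) → 0 H
  atom 3: C, bond orders sum to 4 (valence 4) → 0 H
  atom 4: N, bond orders sum to 2 (valence 3) → 1 H
  atom 5: C, bond orders sum to 3 (valence 4) → 1 H
  atom 6: C, bond orders sum to 3 (valence 4) → 1 H
  atom 7: C, bond orders sum to 3 (valence 4) → 1 H
Totals → C:5, H:7, N:1, O:1.
In Hill order: C5H7NO.

C5H7NO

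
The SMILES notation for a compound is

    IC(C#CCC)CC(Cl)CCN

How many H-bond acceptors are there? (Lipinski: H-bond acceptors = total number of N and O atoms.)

1

N atoms: 1; O atoms: 0.
Lipinski HBA = 1 + 0 = 1.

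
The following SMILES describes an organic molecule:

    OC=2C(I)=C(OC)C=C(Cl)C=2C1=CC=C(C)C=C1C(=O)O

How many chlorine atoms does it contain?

Scan the SMILES for Cl atoms (remember two-letter symbols like Cl and Br are single atoms).
Chlorine count: 1.

1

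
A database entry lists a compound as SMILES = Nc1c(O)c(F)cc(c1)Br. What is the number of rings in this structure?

1

In SMILES, each pair of matching ring-closure digits denotes one ring-closing bond; the number of such bonds equals the number of independent rings.
Ring-closure bonds here: 1.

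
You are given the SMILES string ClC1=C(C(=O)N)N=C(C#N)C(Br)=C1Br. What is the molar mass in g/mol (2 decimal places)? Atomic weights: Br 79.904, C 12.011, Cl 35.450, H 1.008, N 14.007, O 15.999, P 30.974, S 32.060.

339.37 g/mol

First, the molecular formula is C7H2Br2ClN3O (counting implicit H from valence).
  Br: 2 × 79.904 = 159.808
  C: 7 × 12.011 = 84.077
  Cl: 1 × 35.450 = 35.450
  H: 2 × 1.008 = 2.016
  N: 3 × 14.007 = 42.021
  O: 1 × 15.999 = 15.999
Sum: 2×79.904 + 7×12.011 + 1×35.450 + 2×1.008 + 3×14.007 + 1×15.999 = 339.371 → 339.37 g/mol.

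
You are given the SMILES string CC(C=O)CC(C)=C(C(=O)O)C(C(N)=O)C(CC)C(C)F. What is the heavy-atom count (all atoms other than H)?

21

Every atom symbol written in the SMILES (organic subset) is one heavy atom; implicit H are not written.
Heavy atoms by element → C:15, F:1, N:1, O:4.
Total: 21.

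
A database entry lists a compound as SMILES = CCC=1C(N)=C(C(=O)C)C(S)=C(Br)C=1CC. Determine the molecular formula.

C12H16BrNOS

Walk through each heavy atom and fill implicit hydrogens from standard valence (C 4, N 3, O 2, S 2, halogen 1):
  atom 1: C, bond orders sum to 1 (valence 4) → 3 H
  atom 2: C, bond orders sum to 2 (valence 4) → 2 H
  atom 3: C, bond orders sum to 4 (valence 4) → 0 H
  atom 4: C, bond orders sum to 4 (valence 4) → 0 H
  atom 5: N, bond orders sum to 1 (valence 3) → 2 H
  atom 6: C, bond orders sum to 4 (valence 4) → 0 H
  atom 7: C, bond orders sum to 4 (valence 4) → 0 H
  atom 8: O, bond orders sum to 2 (valence 2) → 0 H
  atom 9: C, bond orders sum to 1 (valence 4) → 3 H
  atom 10: C, bond orders sum to 4 (valence 4) → 0 H
  atom 11: S, bond orders sum to 1 (valence 2) → 1 H
  atom 12: C, bond orders sum to 4 (valence 4) → 0 H
  atom 13: Br (halogen, monovalent) → 0 H
  atom 14: C, bond orders sum to 4 (valence 4) → 0 H
  atom 15: C, bond orders sum to 2 (valence 4) → 2 H
  atom 16: C, bond orders sum to 1 (valence 4) → 3 H
Totals → C:12, H:16, Br:1, N:1, O:1, S:1.
In Hill order: C12H16BrNOS.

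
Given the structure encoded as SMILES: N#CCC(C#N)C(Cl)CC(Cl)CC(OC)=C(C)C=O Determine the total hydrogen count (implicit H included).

Walk through each heavy atom and fill implicit hydrogens from standard valence (C 4, N 3, O 2, S 2, halogen 1):
  atom 1: N, bond orders sum to 3 (valence 3) → 0 H
  atom 2: C, bond orders sum to 4 (valence 4) → 0 H
  atom 3: C, bond orders sum to 2 (valence 4) → 2 H
  atom 4: C, bond orders sum to 3 (valence 4) → 1 H
  atom 5: C, bond orders sum to 4 (valence 4) → 0 H
  atom 6: N, bond orders sum to 3 (valence 3) → 0 H
  atom 7: C, bond orders sum to 3 (valence 4) → 1 H
  atom 8: Cl (halogen, monovalent) → 0 H
  atom 9: C, bond orders sum to 2 (valence 4) → 2 H
  atom 10: C, bond orders sum to 3 (valence 4) → 1 H
  atom 11: Cl (halogen, monovalent) → 0 H
  atom 12: C, bond orders sum to 2 (valence 4) → 2 H
  atom 13: C, bond orders sum to 4 (valence 4) → 0 H
  atom 14: O, bond orders sum to 2 (valence 2) → 0 H
  atom 15: C, bond orders sum to 1 (valence 4) → 3 H
  atom 16: C, bond orders sum to 4 (valence 4) → 0 H
  atom 17: C, bond orders sum to 1 (valence 4) → 3 H
  atom 18: C, bond orders sum to 3 (valence 4) → 1 H
  atom 19: O, bond orders sum to 2 (valence 2) → 0 H
Total hydrogens: 16.

16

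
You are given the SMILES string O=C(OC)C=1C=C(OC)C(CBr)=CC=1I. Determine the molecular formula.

C10H10BrIO3

Walk through each heavy atom and fill implicit hydrogens from standard valence (C 4, N 3, O 2, S 2, halogen 1):
  atom 1: O, bond orders sum to 2 (valence 2) → 0 H
  atom 2: C, bond orders sum to 4 (valence 4) → 0 H
  atom 3: O, bond orders sum to 2 (valence 2) → 0 H
  atom 4: C, bond orders sum to 1 (valence 4) → 3 H
  atom 5: C, bond orders sum to 4 (valence 4) → 0 H
  atom 6: C, bond orders sum to 3 (valence 4) → 1 H
  atom 7: C, bond orders sum to 4 (valence 4) → 0 H
  atom 8: O, bond orders sum to 2 (valence 2) → 0 H
  atom 9: C, bond orders sum to 1 (valence 4) → 3 H
  atom 10: C, bond orders sum to 4 (valence 4) → 0 H
  atom 11: C, bond orders sum to 2 (valence 4) → 2 H
  atom 12: Br (halogen, monovalent) → 0 H
  atom 13: C, bond orders sum to 3 (valence 4) → 1 H
  atom 14: C, bond orders sum to 4 (valence 4) → 0 H
  atom 15: I (halogen, monovalent) → 0 H
Totals → C:10, H:10, Br:1, I:1, O:3.
In Hill order: C10H10BrIO3.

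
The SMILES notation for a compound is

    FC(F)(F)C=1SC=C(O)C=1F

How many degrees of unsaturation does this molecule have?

3

Degree of unsaturation = (number of rings) + (number of π bonds).
Ring closures in the SMILES: 1.
π bonds: 2 double bonds (each 1 DoU) → 2 DoU from unsaturation.
Total DoU = 1 + 2 = 3.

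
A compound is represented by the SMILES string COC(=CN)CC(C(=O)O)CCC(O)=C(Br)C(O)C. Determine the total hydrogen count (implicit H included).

Walk through each heavy atom and fill implicit hydrogens from standard valence (C 4, N 3, O 2, S 2, halogen 1):
  atom 1: C, bond orders sum to 1 (valence 4) → 3 H
  atom 2: O, bond orders sum to 2 (valence 2) → 0 H
  atom 3: C, bond orders sum to 4 (valence 4) → 0 H
  atom 4: C, bond orders sum to 3 (valence 4) → 1 H
  atom 5: N, bond orders sum to 1 (valence 3) → 2 H
  atom 6: C, bond orders sum to 2 (valence 4) → 2 H
  atom 7: C, bond orders sum to 3 (valence 4) → 1 H
  atom 8: C, bond orders sum to 4 (valence 4) → 0 H
  atom 9: O, bond orders sum to 2 (valence 2) → 0 H
  atom 10: O, bond orders sum to 1 (valence 2) → 1 H
  atom 11: C, bond orders sum to 2 (valence 4) → 2 H
  atom 12: C, bond orders sum to 2 (valence 4) → 2 H
  atom 13: C, bond orders sum to 4 (valence 4) → 0 H
  atom 14: O, bond orders sum to 1 (valence 2) → 1 H
  atom 15: C, bond orders sum to 4 (valence 4) → 0 H
  atom 16: Br (halogen, monovalent) → 0 H
  atom 17: C, bond orders sum to 3 (valence 4) → 1 H
  atom 18: O, bond orders sum to 1 (valence 2) → 1 H
  atom 19: C, bond orders sum to 1 (valence 4) → 3 H
Total hydrogens: 20.

20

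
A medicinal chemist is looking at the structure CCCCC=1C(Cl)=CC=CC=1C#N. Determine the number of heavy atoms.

13

Every atom symbol written in the SMILES (organic subset) is one heavy atom; implicit H are not written.
Heavy atoms by element → C:11, Cl:1, N:1.
Total: 13.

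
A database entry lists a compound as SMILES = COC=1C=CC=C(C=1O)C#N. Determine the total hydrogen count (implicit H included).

Walk through each heavy atom and fill implicit hydrogens from standard valence (C 4, N 3, O 2, S 2, halogen 1):
  atom 1: C, bond orders sum to 1 (valence 4) → 3 H
  atom 2: O, bond orders sum to 2 (valence 2) → 0 H
  atom 3: C, bond orders sum to 4 (valence 4) → 0 H
  atom 4: C, bond orders sum to 3 (valence 4) → 1 H
  atom 5: C, bond orders sum to 3 (valence 4) → 1 H
  atom 6: C, bond orders sum to 3 (valence 4) → 1 H
  atom 7: C, bond orders sum to 4 (valence 4) → 0 H
  atom 8: C, bond orders sum to 4 (valence 4) → 0 H
  atom 9: O, bond orders sum to 1 (valence 2) → 1 H
  atom 10: C, bond orders sum to 4 (valence 4) → 0 H
  atom 11: N, bond orders sum to 3 (valence 3) → 0 H
Total hydrogens: 7.

7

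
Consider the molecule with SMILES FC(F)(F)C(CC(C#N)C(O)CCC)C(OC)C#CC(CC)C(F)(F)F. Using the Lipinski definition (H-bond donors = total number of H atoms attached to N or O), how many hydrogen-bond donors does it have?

Donors: find every N or O and count the H atoms it carries.
  atom 9 (N): bond orders sum to 3 → 0 H
  atom 11 (O): bond orders sum to 1 → 1 H
  atom 16 (O): bond orders sum to 2 → 0 H
Lipinski HBD = 1.

1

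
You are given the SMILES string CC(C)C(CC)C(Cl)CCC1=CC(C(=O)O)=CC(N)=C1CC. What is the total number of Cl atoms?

1

Scan the SMILES for Cl atoms (remember two-letter symbols like Cl and Br are single atoms).
Chlorine count: 1.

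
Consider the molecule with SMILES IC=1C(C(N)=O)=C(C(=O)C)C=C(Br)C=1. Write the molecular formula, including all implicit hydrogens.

C9H7BrINO2

Walk through each heavy atom and fill implicit hydrogens from standard valence (C 4, N 3, O 2, S 2, halogen 1):
  atom 1: I (halogen, monovalent) → 0 H
  atom 2: C, bond orders sum to 4 (valence 4) → 0 H
  atom 3: C, bond orders sum to 4 (valence 4) → 0 H
  atom 4: C, bond orders sum to 4 (valence 4) → 0 H
  atom 5: N, bond orders sum to 1 (valence 3) → 2 H
  atom 6: O, bond orders sum to 2 (valence 2) → 0 H
  atom 7: C, bond orders sum to 4 (valence 4) → 0 H
  atom 8: C, bond orders sum to 4 (valence 4) → 0 H
  atom 9: O, bond orders sum to 2 (valence 2) → 0 H
  atom 10: C, bond orders sum to 1 (valence 4) → 3 H
  atom 11: C, bond orders sum to 3 (valence 4) → 1 H
  atom 12: C, bond orders sum to 4 (valence 4) → 0 H
  atom 13: Br (halogen, monovalent) → 0 H
  atom 14: C, bond orders sum to 3 (valence 4) → 1 H
Totals → C:9, H:7, Br:1, I:1, N:1, O:2.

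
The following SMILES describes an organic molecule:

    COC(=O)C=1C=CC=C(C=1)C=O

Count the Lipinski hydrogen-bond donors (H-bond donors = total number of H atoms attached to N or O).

Donors: find every N or O and count the H atoms it carries.
  atom 2 (O): bond orders sum to 2 → 0 H
  atom 4 (O): bond orders sum to 2 → 0 H
  atom 12 (O): bond orders sum to 2 → 0 H
Lipinski HBD = 0.

0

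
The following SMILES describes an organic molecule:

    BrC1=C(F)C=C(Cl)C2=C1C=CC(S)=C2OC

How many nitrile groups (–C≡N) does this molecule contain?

Scan the SMILES for the nitrile motif — none present.
Groups that are present: 1 ether, 1 thiol.

0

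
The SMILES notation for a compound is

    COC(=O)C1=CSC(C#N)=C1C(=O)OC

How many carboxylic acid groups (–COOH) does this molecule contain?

0

Scan the SMILES for the carboxylic acid motif — none present.
Groups that are present: 2 ester, 1 nitrile.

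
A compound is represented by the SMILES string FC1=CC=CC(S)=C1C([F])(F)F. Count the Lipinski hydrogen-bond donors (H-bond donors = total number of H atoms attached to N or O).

Donors: find every N or O and count the H atoms it carries.
  (no N or O atoms present)
Lipinski HBD = 0.

0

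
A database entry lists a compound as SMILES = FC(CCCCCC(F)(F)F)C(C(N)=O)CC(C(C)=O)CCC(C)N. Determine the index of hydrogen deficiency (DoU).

Molecular formula: C17H30F4N2O2.
DoU = (2C + 2 + N − H − X) / 2, where X is the halogen count and O/S are ignored.
    = (2·17 + 2 + 2 − 30 − 4) / 2 = 4 / 2 = 2.

2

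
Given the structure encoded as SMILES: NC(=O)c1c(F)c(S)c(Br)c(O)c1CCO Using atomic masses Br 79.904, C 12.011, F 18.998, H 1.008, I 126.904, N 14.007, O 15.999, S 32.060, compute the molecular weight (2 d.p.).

310.14 g/mol

First, the molecular formula is C9H9BrFNO3S (counting implicit H from valence).
  Br: 1 × 79.904 = 79.904
  C: 9 × 12.011 = 108.099
  F: 1 × 18.998 = 18.998
  H: 9 × 1.008 = 9.072
  N: 1 × 14.007 = 14.007
  O: 3 × 15.999 = 47.997
  S: 1 × 32.060 = 32.060
Sum: 1×79.904 + 9×12.011 + 1×18.998 + 9×1.008 + 1×14.007 + 3×15.999 + 1×32.060 = 310.137 → 310.14 g/mol.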